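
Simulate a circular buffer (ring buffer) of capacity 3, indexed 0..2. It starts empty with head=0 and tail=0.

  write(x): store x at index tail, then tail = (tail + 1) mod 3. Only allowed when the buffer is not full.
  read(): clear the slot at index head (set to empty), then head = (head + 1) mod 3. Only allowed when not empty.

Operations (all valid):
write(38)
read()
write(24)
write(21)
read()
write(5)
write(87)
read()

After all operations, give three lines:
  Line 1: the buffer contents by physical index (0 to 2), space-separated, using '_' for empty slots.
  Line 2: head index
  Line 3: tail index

write(38): buf=[38 _ _], head=0, tail=1, size=1
read(): buf=[_ _ _], head=1, tail=1, size=0
write(24): buf=[_ 24 _], head=1, tail=2, size=1
write(21): buf=[_ 24 21], head=1, tail=0, size=2
read(): buf=[_ _ 21], head=2, tail=0, size=1
write(5): buf=[5 _ 21], head=2, tail=1, size=2
write(87): buf=[5 87 21], head=2, tail=2, size=3
read(): buf=[5 87 _], head=0, tail=2, size=2

Answer: 5 87 _
0
2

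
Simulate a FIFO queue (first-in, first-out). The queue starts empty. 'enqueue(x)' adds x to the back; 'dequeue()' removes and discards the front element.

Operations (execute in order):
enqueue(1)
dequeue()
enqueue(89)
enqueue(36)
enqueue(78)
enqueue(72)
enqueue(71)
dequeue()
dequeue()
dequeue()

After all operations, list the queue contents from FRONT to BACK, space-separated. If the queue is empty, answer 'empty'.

enqueue(1): [1]
dequeue(): []
enqueue(89): [89]
enqueue(36): [89, 36]
enqueue(78): [89, 36, 78]
enqueue(72): [89, 36, 78, 72]
enqueue(71): [89, 36, 78, 72, 71]
dequeue(): [36, 78, 72, 71]
dequeue(): [78, 72, 71]
dequeue(): [72, 71]

Answer: 72 71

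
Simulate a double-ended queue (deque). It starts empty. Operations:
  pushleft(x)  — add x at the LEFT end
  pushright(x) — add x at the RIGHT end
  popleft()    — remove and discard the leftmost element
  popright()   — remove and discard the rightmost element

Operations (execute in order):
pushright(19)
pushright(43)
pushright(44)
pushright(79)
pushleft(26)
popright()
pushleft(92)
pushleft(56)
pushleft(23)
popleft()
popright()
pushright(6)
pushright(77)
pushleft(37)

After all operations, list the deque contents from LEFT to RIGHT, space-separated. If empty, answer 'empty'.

pushright(19): [19]
pushright(43): [19, 43]
pushright(44): [19, 43, 44]
pushright(79): [19, 43, 44, 79]
pushleft(26): [26, 19, 43, 44, 79]
popright(): [26, 19, 43, 44]
pushleft(92): [92, 26, 19, 43, 44]
pushleft(56): [56, 92, 26, 19, 43, 44]
pushleft(23): [23, 56, 92, 26, 19, 43, 44]
popleft(): [56, 92, 26, 19, 43, 44]
popright(): [56, 92, 26, 19, 43]
pushright(6): [56, 92, 26, 19, 43, 6]
pushright(77): [56, 92, 26, 19, 43, 6, 77]
pushleft(37): [37, 56, 92, 26, 19, 43, 6, 77]

Answer: 37 56 92 26 19 43 6 77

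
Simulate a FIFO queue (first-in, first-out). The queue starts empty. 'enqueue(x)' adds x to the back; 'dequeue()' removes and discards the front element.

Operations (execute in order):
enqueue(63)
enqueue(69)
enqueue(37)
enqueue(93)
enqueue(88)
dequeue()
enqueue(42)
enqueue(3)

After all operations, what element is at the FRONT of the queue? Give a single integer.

Answer: 69

Derivation:
enqueue(63): queue = [63]
enqueue(69): queue = [63, 69]
enqueue(37): queue = [63, 69, 37]
enqueue(93): queue = [63, 69, 37, 93]
enqueue(88): queue = [63, 69, 37, 93, 88]
dequeue(): queue = [69, 37, 93, 88]
enqueue(42): queue = [69, 37, 93, 88, 42]
enqueue(3): queue = [69, 37, 93, 88, 42, 3]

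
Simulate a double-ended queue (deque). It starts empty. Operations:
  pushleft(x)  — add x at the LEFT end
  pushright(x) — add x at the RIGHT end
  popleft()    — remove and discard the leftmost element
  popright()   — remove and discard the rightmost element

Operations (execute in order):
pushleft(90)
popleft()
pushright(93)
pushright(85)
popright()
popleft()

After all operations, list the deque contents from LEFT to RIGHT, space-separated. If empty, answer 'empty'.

pushleft(90): [90]
popleft(): []
pushright(93): [93]
pushright(85): [93, 85]
popright(): [93]
popleft(): []

Answer: empty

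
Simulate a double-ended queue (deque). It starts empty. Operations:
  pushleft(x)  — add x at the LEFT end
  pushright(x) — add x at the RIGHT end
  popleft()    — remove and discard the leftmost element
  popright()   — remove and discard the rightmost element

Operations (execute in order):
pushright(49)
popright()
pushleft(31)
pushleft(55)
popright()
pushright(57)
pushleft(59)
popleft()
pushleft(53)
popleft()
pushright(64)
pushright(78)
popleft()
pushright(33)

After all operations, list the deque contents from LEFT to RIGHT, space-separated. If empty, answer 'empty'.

pushright(49): [49]
popright(): []
pushleft(31): [31]
pushleft(55): [55, 31]
popright(): [55]
pushright(57): [55, 57]
pushleft(59): [59, 55, 57]
popleft(): [55, 57]
pushleft(53): [53, 55, 57]
popleft(): [55, 57]
pushright(64): [55, 57, 64]
pushright(78): [55, 57, 64, 78]
popleft(): [57, 64, 78]
pushright(33): [57, 64, 78, 33]

Answer: 57 64 78 33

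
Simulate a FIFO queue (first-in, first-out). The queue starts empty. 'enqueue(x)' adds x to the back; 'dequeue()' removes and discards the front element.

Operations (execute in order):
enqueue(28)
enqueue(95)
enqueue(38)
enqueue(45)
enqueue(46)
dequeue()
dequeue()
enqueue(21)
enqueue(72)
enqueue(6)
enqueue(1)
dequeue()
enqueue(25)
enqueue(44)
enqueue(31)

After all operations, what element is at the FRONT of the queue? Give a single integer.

enqueue(28): queue = [28]
enqueue(95): queue = [28, 95]
enqueue(38): queue = [28, 95, 38]
enqueue(45): queue = [28, 95, 38, 45]
enqueue(46): queue = [28, 95, 38, 45, 46]
dequeue(): queue = [95, 38, 45, 46]
dequeue(): queue = [38, 45, 46]
enqueue(21): queue = [38, 45, 46, 21]
enqueue(72): queue = [38, 45, 46, 21, 72]
enqueue(6): queue = [38, 45, 46, 21, 72, 6]
enqueue(1): queue = [38, 45, 46, 21, 72, 6, 1]
dequeue(): queue = [45, 46, 21, 72, 6, 1]
enqueue(25): queue = [45, 46, 21, 72, 6, 1, 25]
enqueue(44): queue = [45, 46, 21, 72, 6, 1, 25, 44]
enqueue(31): queue = [45, 46, 21, 72, 6, 1, 25, 44, 31]

Answer: 45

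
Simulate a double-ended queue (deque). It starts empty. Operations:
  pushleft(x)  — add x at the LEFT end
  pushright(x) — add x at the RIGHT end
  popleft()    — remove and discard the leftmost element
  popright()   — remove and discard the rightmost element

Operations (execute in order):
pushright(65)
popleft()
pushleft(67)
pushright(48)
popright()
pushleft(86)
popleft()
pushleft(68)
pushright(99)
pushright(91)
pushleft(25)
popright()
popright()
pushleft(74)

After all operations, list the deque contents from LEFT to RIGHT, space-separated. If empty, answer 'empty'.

pushright(65): [65]
popleft(): []
pushleft(67): [67]
pushright(48): [67, 48]
popright(): [67]
pushleft(86): [86, 67]
popleft(): [67]
pushleft(68): [68, 67]
pushright(99): [68, 67, 99]
pushright(91): [68, 67, 99, 91]
pushleft(25): [25, 68, 67, 99, 91]
popright(): [25, 68, 67, 99]
popright(): [25, 68, 67]
pushleft(74): [74, 25, 68, 67]

Answer: 74 25 68 67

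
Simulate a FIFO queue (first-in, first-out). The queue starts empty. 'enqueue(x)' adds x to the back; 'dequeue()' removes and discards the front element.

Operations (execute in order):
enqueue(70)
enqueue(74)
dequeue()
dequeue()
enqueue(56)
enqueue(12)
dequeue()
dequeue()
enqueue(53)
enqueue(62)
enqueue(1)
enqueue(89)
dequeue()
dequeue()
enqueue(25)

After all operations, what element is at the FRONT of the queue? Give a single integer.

enqueue(70): queue = [70]
enqueue(74): queue = [70, 74]
dequeue(): queue = [74]
dequeue(): queue = []
enqueue(56): queue = [56]
enqueue(12): queue = [56, 12]
dequeue(): queue = [12]
dequeue(): queue = []
enqueue(53): queue = [53]
enqueue(62): queue = [53, 62]
enqueue(1): queue = [53, 62, 1]
enqueue(89): queue = [53, 62, 1, 89]
dequeue(): queue = [62, 1, 89]
dequeue(): queue = [1, 89]
enqueue(25): queue = [1, 89, 25]

Answer: 1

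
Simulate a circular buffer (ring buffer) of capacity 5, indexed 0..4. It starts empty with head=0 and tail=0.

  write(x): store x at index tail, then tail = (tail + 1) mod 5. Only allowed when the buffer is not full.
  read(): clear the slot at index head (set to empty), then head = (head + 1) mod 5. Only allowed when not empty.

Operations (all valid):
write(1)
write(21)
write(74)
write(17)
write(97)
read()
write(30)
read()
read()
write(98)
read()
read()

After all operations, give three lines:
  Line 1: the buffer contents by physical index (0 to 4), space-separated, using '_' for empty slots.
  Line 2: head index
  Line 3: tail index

Answer: 30 98 _ _ _
0
2

Derivation:
write(1): buf=[1 _ _ _ _], head=0, tail=1, size=1
write(21): buf=[1 21 _ _ _], head=0, tail=2, size=2
write(74): buf=[1 21 74 _ _], head=0, tail=3, size=3
write(17): buf=[1 21 74 17 _], head=0, tail=4, size=4
write(97): buf=[1 21 74 17 97], head=0, tail=0, size=5
read(): buf=[_ 21 74 17 97], head=1, tail=0, size=4
write(30): buf=[30 21 74 17 97], head=1, tail=1, size=5
read(): buf=[30 _ 74 17 97], head=2, tail=1, size=4
read(): buf=[30 _ _ 17 97], head=3, tail=1, size=3
write(98): buf=[30 98 _ 17 97], head=3, tail=2, size=4
read(): buf=[30 98 _ _ 97], head=4, tail=2, size=3
read(): buf=[30 98 _ _ _], head=0, tail=2, size=2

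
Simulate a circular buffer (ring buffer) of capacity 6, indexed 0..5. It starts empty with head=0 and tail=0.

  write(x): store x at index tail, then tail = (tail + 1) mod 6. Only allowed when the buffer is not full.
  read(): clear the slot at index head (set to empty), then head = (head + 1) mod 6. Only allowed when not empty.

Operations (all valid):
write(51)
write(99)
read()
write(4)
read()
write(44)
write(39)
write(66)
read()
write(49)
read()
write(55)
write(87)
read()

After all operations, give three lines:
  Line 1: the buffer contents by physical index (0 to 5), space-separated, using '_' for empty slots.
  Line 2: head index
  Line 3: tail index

Answer: 49 55 87 _ _ 66
5
3

Derivation:
write(51): buf=[51 _ _ _ _ _], head=0, tail=1, size=1
write(99): buf=[51 99 _ _ _ _], head=0, tail=2, size=2
read(): buf=[_ 99 _ _ _ _], head=1, tail=2, size=1
write(4): buf=[_ 99 4 _ _ _], head=1, tail=3, size=2
read(): buf=[_ _ 4 _ _ _], head=2, tail=3, size=1
write(44): buf=[_ _ 4 44 _ _], head=2, tail=4, size=2
write(39): buf=[_ _ 4 44 39 _], head=2, tail=5, size=3
write(66): buf=[_ _ 4 44 39 66], head=2, tail=0, size=4
read(): buf=[_ _ _ 44 39 66], head=3, tail=0, size=3
write(49): buf=[49 _ _ 44 39 66], head=3, tail=1, size=4
read(): buf=[49 _ _ _ 39 66], head=4, tail=1, size=3
write(55): buf=[49 55 _ _ 39 66], head=4, tail=2, size=4
write(87): buf=[49 55 87 _ 39 66], head=4, tail=3, size=5
read(): buf=[49 55 87 _ _ 66], head=5, tail=3, size=4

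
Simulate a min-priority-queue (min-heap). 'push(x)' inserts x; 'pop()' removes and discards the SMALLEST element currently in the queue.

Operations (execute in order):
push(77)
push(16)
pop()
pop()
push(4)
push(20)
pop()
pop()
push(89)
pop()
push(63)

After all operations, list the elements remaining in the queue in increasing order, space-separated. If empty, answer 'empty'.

Answer: 63

Derivation:
push(77): heap contents = [77]
push(16): heap contents = [16, 77]
pop() → 16: heap contents = [77]
pop() → 77: heap contents = []
push(4): heap contents = [4]
push(20): heap contents = [4, 20]
pop() → 4: heap contents = [20]
pop() → 20: heap contents = []
push(89): heap contents = [89]
pop() → 89: heap contents = []
push(63): heap contents = [63]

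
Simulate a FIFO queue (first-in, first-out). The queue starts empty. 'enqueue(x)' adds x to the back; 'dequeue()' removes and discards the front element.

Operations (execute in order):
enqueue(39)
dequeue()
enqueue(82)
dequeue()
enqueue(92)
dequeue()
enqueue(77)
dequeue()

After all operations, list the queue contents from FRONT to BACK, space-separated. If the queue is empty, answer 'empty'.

enqueue(39): [39]
dequeue(): []
enqueue(82): [82]
dequeue(): []
enqueue(92): [92]
dequeue(): []
enqueue(77): [77]
dequeue(): []

Answer: empty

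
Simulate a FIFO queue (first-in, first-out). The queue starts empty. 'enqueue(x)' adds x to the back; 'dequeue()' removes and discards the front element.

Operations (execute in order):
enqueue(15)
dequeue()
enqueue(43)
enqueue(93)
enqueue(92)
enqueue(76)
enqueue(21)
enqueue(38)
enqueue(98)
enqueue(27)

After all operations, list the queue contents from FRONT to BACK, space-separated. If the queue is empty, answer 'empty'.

enqueue(15): [15]
dequeue(): []
enqueue(43): [43]
enqueue(93): [43, 93]
enqueue(92): [43, 93, 92]
enqueue(76): [43, 93, 92, 76]
enqueue(21): [43, 93, 92, 76, 21]
enqueue(38): [43, 93, 92, 76, 21, 38]
enqueue(98): [43, 93, 92, 76, 21, 38, 98]
enqueue(27): [43, 93, 92, 76, 21, 38, 98, 27]

Answer: 43 93 92 76 21 38 98 27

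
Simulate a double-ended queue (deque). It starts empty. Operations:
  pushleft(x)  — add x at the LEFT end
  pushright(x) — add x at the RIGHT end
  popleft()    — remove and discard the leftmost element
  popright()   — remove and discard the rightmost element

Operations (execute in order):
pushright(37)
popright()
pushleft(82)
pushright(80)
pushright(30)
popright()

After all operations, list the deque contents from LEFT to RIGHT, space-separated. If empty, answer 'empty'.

Answer: 82 80

Derivation:
pushright(37): [37]
popright(): []
pushleft(82): [82]
pushright(80): [82, 80]
pushright(30): [82, 80, 30]
popright(): [82, 80]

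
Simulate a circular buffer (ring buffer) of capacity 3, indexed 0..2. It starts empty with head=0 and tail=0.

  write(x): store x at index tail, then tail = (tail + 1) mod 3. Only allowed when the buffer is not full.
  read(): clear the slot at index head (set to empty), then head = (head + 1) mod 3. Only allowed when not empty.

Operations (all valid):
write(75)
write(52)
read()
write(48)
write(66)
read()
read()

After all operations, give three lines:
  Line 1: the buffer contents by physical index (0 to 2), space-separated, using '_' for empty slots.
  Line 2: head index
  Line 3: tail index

Answer: 66 _ _
0
1

Derivation:
write(75): buf=[75 _ _], head=0, tail=1, size=1
write(52): buf=[75 52 _], head=0, tail=2, size=2
read(): buf=[_ 52 _], head=1, tail=2, size=1
write(48): buf=[_ 52 48], head=1, tail=0, size=2
write(66): buf=[66 52 48], head=1, tail=1, size=3
read(): buf=[66 _ 48], head=2, tail=1, size=2
read(): buf=[66 _ _], head=0, tail=1, size=1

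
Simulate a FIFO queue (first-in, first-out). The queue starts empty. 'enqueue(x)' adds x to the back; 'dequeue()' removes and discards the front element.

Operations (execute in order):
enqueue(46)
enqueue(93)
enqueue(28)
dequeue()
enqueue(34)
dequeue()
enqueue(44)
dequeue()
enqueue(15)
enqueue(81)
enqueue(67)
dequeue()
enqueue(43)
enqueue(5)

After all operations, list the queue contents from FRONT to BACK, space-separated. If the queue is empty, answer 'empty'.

enqueue(46): [46]
enqueue(93): [46, 93]
enqueue(28): [46, 93, 28]
dequeue(): [93, 28]
enqueue(34): [93, 28, 34]
dequeue(): [28, 34]
enqueue(44): [28, 34, 44]
dequeue(): [34, 44]
enqueue(15): [34, 44, 15]
enqueue(81): [34, 44, 15, 81]
enqueue(67): [34, 44, 15, 81, 67]
dequeue(): [44, 15, 81, 67]
enqueue(43): [44, 15, 81, 67, 43]
enqueue(5): [44, 15, 81, 67, 43, 5]

Answer: 44 15 81 67 43 5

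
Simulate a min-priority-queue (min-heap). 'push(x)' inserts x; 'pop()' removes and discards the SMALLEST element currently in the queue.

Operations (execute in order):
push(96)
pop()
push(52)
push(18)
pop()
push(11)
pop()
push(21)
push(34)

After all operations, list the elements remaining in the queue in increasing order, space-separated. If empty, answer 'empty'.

push(96): heap contents = [96]
pop() → 96: heap contents = []
push(52): heap contents = [52]
push(18): heap contents = [18, 52]
pop() → 18: heap contents = [52]
push(11): heap contents = [11, 52]
pop() → 11: heap contents = [52]
push(21): heap contents = [21, 52]
push(34): heap contents = [21, 34, 52]

Answer: 21 34 52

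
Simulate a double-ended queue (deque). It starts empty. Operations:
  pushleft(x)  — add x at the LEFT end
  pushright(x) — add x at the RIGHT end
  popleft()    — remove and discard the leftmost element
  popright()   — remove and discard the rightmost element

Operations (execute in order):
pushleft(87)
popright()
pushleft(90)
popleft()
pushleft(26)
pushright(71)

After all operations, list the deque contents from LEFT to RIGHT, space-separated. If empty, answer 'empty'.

pushleft(87): [87]
popright(): []
pushleft(90): [90]
popleft(): []
pushleft(26): [26]
pushright(71): [26, 71]

Answer: 26 71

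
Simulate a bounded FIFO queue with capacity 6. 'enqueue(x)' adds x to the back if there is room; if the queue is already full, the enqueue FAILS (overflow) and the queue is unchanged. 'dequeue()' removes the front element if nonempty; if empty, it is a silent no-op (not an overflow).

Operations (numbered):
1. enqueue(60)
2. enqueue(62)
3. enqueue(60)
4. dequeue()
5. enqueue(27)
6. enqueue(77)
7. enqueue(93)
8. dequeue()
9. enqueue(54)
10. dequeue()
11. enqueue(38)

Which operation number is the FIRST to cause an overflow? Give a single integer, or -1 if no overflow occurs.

Answer: -1

Derivation:
1. enqueue(60): size=1
2. enqueue(62): size=2
3. enqueue(60): size=3
4. dequeue(): size=2
5. enqueue(27): size=3
6. enqueue(77): size=4
7. enqueue(93): size=5
8. dequeue(): size=4
9. enqueue(54): size=5
10. dequeue(): size=4
11. enqueue(38): size=5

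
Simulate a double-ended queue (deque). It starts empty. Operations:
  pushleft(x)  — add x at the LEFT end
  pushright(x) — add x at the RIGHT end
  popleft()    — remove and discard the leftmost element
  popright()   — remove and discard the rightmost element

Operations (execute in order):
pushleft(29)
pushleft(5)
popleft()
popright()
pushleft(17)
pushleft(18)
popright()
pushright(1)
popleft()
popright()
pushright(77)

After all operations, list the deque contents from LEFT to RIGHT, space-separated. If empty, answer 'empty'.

Answer: 77

Derivation:
pushleft(29): [29]
pushleft(5): [5, 29]
popleft(): [29]
popright(): []
pushleft(17): [17]
pushleft(18): [18, 17]
popright(): [18]
pushright(1): [18, 1]
popleft(): [1]
popright(): []
pushright(77): [77]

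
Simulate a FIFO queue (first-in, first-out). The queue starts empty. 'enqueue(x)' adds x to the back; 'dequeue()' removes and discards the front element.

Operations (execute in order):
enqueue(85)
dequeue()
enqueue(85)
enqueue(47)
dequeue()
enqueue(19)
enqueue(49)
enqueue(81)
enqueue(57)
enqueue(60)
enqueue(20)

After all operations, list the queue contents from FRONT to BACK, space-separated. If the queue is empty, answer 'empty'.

Answer: 47 19 49 81 57 60 20

Derivation:
enqueue(85): [85]
dequeue(): []
enqueue(85): [85]
enqueue(47): [85, 47]
dequeue(): [47]
enqueue(19): [47, 19]
enqueue(49): [47, 19, 49]
enqueue(81): [47, 19, 49, 81]
enqueue(57): [47, 19, 49, 81, 57]
enqueue(60): [47, 19, 49, 81, 57, 60]
enqueue(20): [47, 19, 49, 81, 57, 60, 20]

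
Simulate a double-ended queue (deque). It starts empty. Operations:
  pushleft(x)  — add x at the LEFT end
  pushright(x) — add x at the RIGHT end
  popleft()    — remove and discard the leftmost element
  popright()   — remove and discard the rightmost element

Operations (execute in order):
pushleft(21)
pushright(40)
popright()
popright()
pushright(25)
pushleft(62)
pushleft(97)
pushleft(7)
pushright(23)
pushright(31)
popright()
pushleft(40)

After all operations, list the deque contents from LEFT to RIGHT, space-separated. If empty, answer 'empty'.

Answer: 40 7 97 62 25 23

Derivation:
pushleft(21): [21]
pushright(40): [21, 40]
popright(): [21]
popright(): []
pushright(25): [25]
pushleft(62): [62, 25]
pushleft(97): [97, 62, 25]
pushleft(7): [7, 97, 62, 25]
pushright(23): [7, 97, 62, 25, 23]
pushright(31): [7, 97, 62, 25, 23, 31]
popright(): [7, 97, 62, 25, 23]
pushleft(40): [40, 7, 97, 62, 25, 23]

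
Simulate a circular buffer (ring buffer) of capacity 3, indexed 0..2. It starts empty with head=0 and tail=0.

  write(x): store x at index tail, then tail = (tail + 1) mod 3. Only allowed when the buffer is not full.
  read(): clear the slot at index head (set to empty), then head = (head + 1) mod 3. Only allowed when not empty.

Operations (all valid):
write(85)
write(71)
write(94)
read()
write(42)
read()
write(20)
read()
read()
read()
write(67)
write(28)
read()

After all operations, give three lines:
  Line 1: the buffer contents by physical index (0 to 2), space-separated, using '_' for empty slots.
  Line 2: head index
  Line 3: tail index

Answer: 28 _ _
0
1

Derivation:
write(85): buf=[85 _ _], head=0, tail=1, size=1
write(71): buf=[85 71 _], head=0, tail=2, size=2
write(94): buf=[85 71 94], head=0, tail=0, size=3
read(): buf=[_ 71 94], head=1, tail=0, size=2
write(42): buf=[42 71 94], head=1, tail=1, size=3
read(): buf=[42 _ 94], head=2, tail=1, size=2
write(20): buf=[42 20 94], head=2, tail=2, size=3
read(): buf=[42 20 _], head=0, tail=2, size=2
read(): buf=[_ 20 _], head=1, tail=2, size=1
read(): buf=[_ _ _], head=2, tail=2, size=0
write(67): buf=[_ _ 67], head=2, tail=0, size=1
write(28): buf=[28 _ 67], head=2, tail=1, size=2
read(): buf=[28 _ _], head=0, tail=1, size=1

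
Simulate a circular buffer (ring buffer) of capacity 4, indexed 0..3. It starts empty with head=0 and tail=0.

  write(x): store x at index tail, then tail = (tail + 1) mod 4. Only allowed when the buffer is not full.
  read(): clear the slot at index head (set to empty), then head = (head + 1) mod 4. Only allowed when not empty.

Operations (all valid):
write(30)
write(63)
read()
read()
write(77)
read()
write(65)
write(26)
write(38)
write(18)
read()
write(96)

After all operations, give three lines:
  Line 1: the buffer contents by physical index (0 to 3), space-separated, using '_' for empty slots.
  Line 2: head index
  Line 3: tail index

write(30): buf=[30 _ _ _], head=0, tail=1, size=1
write(63): buf=[30 63 _ _], head=0, tail=2, size=2
read(): buf=[_ 63 _ _], head=1, tail=2, size=1
read(): buf=[_ _ _ _], head=2, tail=2, size=0
write(77): buf=[_ _ 77 _], head=2, tail=3, size=1
read(): buf=[_ _ _ _], head=3, tail=3, size=0
write(65): buf=[_ _ _ 65], head=3, tail=0, size=1
write(26): buf=[26 _ _ 65], head=3, tail=1, size=2
write(38): buf=[26 38 _ 65], head=3, tail=2, size=3
write(18): buf=[26 38 18 65], head=3, tail=3, size=4
read(): buf=[26 38 18 _], head=0, tail=3, size=3
write(96): buf=[26 38 18 96], head=0, tail=0, size=4

Answer: 26 38 18 96
0
0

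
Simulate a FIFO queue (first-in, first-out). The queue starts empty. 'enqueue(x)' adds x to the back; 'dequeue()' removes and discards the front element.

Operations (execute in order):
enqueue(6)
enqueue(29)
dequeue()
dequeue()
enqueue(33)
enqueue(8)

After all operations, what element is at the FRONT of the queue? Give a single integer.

enqueue(6): queue = [6]
enqueue(29): queue = [6, 29]
dequeue(): queue = [29]
dequeue(): queue = []
enqueue(33): queue = [33]
enqueue(8): queue = [33, 8]

Answer: 33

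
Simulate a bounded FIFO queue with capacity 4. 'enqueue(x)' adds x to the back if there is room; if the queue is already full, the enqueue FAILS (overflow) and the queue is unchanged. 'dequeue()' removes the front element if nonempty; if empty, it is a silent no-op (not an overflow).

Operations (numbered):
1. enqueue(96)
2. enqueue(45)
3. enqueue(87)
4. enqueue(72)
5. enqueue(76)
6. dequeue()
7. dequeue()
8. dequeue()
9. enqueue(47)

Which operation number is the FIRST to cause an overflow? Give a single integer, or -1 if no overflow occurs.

1. enqueue(96): size=1
2. enqueue(45): size=2
3. enqueue(87): size=3
4. enqueue(72): size=4
5. enqueue(76): size=4=cap → OVERFLOW (fail)
6. dequeue(): size=3
7. dequeue(): size=2
8. dequeue(): size=1
9. enqueue(47): size=2

Answer: 5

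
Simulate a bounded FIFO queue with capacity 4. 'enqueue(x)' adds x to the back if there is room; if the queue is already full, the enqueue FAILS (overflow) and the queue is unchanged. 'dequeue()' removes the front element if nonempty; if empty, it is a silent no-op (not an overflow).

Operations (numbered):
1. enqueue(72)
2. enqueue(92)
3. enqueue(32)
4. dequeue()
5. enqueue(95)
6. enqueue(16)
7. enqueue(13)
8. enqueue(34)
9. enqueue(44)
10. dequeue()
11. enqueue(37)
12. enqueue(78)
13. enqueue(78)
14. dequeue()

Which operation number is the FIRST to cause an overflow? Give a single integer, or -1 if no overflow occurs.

1. enqueue(72): size=1
2. enqueue(92): size=2
3. enqueue(32): size=3
4. dequeue(): size=2
5. enqueue(95): size=3
6. enqueue(16): size=4
7. enqueue(13): size=4=cap → OVERFLOW (fail)
8. enqueue(34): size=4=cap → OVERFLOW (fail)
9. enqueue(44): size=4=cap → OVERFLOW (fail)
10. dequeue(): size=3
11. enqueue(37): size=4
12. enqueue(78): size=4=cap → OVERFLOW (fail)
13. enqueue(78): size=4=cap → OVERFLOW (fail)
14. dequeue(): size=3

Answer: 7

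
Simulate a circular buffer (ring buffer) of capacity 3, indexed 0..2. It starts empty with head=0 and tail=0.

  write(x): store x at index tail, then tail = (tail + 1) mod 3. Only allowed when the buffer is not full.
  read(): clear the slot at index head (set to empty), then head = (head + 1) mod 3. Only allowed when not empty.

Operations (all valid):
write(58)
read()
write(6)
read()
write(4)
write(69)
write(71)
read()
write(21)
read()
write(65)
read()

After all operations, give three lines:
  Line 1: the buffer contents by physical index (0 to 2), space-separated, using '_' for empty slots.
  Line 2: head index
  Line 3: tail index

write(58): buf=[58 _ _], head=0, tail=1, size=1
read(): buf=[_ _ _], head=1, tail=1, size=0
write(6): buf=[_ 6 _], head=1, tail=2, size=1
read(): buf=[_ _ _], head=2, tail=2, size=0
write(4): buf=[_ _ 4], head=2, tail=0, size=1
write(69): buf=[69 _ 4], head=2, tail=1, size=2
write(71): buf=[69 71 4], head=2, tail=2, size=3
read(): buf=[69 71 _], head=0, tail=2, size=2
write(21): buf=[69 71 21], head=0, tail=0, size=3
read(): buf=[_ 71 21], head=1, tail=0, size=2
write(65): buf=[65 71 21], head=1, tail=1, size=3
read(): buf=[65 _ 21], head=2, tail=1, size=2

Answer: 65 _ 21
2
1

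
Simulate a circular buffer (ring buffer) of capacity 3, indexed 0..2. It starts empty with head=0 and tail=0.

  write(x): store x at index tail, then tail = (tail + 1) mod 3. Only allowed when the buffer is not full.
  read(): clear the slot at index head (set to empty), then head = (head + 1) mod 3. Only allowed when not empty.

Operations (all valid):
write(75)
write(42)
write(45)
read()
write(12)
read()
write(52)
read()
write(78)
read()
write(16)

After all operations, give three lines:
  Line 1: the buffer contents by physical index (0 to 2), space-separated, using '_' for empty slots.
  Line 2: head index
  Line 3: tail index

write(75): buf=[75 _ _], head=0, tail=1, size=1
write(42): buf=[75 42 _], head=0, tail=2, size=2
write(45): buf=[75 42 45], head=0, tail=0, size=3
read(): buf=[_ 42 45], head=1, tail=0, size=2
write(12): buf=[12 42 45], head=1, tail=1, size=3
read(): buf=[12 _ 45], head=2, tail=1, size=2
write(52): buf=[12 52 45], head=2, tail=2, size=3
read(): buf=[12 52 _], head=0, tail=2, size=2
write(78): buf=[12 52 78], head=0, tail=0, size=3
read(): buf=[_ 52 78], head=1, tail=0, size=2
write(16): buf=[16 52 78], head=1, tail=1, size=3

Answer: 16 52 78
1
1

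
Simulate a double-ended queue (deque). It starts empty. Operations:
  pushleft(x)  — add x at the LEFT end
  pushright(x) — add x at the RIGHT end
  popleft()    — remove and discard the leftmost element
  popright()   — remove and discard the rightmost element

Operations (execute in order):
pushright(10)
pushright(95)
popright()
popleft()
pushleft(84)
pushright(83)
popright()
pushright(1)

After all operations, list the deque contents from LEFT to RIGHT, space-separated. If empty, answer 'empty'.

Answer: 84 1

Derivation:
pushright(10): [10]
pushright(95): [10, 95]
popright(): [10]
popleft(): []
pushleft(84): [84]
pushright(83): [84, 83]
popright(): [84]
pushright(1): [84, 1]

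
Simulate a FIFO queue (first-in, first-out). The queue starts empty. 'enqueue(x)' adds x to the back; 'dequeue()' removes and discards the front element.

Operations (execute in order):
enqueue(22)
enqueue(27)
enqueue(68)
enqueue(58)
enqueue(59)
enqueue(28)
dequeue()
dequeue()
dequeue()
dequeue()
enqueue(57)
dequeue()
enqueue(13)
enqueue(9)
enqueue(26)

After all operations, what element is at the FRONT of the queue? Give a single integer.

Answer: 28

Derivation:
enqueue(22): queue = [22]
enqueue(27): queue = [22, 27]
enqueue(68): queue = [22, 27, 68]
enqueue(58): queue = [22, 27, 68, 58]
enqueue(59): queue = [22, 27, 68, 58, 59]
enqueue(28): queue = [22, 27, 68, 58, 59, 28]
dequeue(): queue = [27, 68, 58, 59, 28]
dequeue(): queue = [68, 58, 59, 28]
dequeue(): queue = [58, 59, 28]
dequeue(): queue = [59, 28]
enqueue(57): queue = [59, 28, 57]
dequeue(): queue = [28, 57]
enqueue(13): queue = [28, 57, 13]
enqueue(9): queue = [28, 57, 13, 9]
enqueue(26): queue = [28, 57, 13, 9, 26]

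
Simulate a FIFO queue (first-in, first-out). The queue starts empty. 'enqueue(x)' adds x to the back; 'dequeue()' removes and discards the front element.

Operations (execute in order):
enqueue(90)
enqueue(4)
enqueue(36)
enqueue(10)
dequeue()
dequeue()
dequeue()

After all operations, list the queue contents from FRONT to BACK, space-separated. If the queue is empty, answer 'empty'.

Answer: 10

Derivation:
enqueue(90): [90]
enqueue(4): [90, 4]
enqueue(36): [90, 4, 36]
enqueue(10): [90, 4, 36, 10]
dequeue(): [4, 36, 10]
dequeue(): [36, 10]
dequeue(): [10]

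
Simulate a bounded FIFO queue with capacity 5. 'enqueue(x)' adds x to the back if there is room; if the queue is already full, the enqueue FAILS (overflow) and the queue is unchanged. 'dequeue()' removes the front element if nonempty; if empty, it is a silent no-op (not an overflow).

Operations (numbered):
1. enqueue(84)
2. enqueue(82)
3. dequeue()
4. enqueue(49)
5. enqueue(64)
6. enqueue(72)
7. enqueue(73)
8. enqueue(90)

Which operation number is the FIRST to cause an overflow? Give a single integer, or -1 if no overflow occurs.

1. enqueue(84): size=1
2. enqueue(82): size=2
3. dequeue(): size=1
4. enqueue(49): size=2
5. enqueue(64): size=3
6. enqueue(72): size=4
7. enqueue(73): size=5
8. enqueue(90): size=5=cap → OVERFLOW (fail)

Answer: 8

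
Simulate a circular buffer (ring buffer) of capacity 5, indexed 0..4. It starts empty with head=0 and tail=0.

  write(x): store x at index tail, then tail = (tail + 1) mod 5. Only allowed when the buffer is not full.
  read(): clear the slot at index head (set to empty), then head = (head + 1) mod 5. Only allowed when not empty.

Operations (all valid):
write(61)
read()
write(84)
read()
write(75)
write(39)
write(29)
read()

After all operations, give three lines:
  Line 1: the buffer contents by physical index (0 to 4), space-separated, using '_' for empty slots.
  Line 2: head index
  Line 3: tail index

write(61): buf=[61 _ _ _ _], head=0, tail=1, size=1
read(): buf=[_ _ _ _ _], head=1, tail=1, size=0
write(84): buf=[_ 84 _ _ _], head=1, tail=2, size=1
read(): buf=[_ _ _ _ _], head=2, tail=2, size=0
write(75): buf=[_ _ 75 _ _], head=2, tail=3, size=1
write(39): buf=[_ _ 75 39 _], head=2, tail=4, size=2
write(29): buf=[_ _ 75 39 29], head=2, tail=0, size=3
read(): buf=[_ _ _ 39 29], head=3, tail=0, size=2

Answer: _ _ _ 39 29
3
0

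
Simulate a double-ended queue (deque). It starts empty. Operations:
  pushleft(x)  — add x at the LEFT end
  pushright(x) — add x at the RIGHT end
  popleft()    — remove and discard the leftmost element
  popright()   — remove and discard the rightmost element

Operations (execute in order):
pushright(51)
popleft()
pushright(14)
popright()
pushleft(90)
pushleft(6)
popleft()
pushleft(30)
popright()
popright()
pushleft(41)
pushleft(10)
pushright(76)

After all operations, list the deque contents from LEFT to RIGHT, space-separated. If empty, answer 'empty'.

Answer: 10 41 76

Derivation:
pushright(51): [51]
popleft(): []
pushright(14): [14]
popright(): []
pushleft(90): [90]
pushleft(6): [6, 90]
popleft(): [90]
pushleft(30): [30, 90]
popright(): [30]
popright(): []
pushleft(41): [41]
pushleft(10): [10, 41]
pushright(76): [10, 41, 76]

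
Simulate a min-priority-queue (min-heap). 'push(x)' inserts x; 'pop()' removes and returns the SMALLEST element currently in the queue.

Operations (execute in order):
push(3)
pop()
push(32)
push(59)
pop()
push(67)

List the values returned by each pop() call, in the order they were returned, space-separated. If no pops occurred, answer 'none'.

push(3): heap contents = [3]
pop() → 3: heap contents = []
push(32): heap contents = [32]
push(59): heap contents = [32, 59]
pop() → 32: heap contents = [59]
push(67): heap contents = [59, 67]

Answer: 3 32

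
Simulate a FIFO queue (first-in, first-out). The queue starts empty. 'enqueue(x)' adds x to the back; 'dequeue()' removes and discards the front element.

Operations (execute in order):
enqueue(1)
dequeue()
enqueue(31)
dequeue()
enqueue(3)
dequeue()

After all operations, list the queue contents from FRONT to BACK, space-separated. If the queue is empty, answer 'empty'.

Answer: empty

Derivation:
enqueue(1): [1]
dequeue(): []
enqueue(31): [31]
dequeue(): []
enqueue(3): [3]
dequeue(): []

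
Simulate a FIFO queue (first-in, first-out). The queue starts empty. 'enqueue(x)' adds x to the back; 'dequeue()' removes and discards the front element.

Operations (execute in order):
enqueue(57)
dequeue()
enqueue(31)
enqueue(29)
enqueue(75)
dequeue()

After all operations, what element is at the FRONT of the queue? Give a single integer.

Answer: 29

Derivation:
enqueue(57): queue = [57]
dequeue(): queue = []
enqueue(31): queue = [31]
enqueue(29): queue = [31, 29]
enqueue(75): queue = [31, 29, 75]
dequeue(): queue = [29, 75]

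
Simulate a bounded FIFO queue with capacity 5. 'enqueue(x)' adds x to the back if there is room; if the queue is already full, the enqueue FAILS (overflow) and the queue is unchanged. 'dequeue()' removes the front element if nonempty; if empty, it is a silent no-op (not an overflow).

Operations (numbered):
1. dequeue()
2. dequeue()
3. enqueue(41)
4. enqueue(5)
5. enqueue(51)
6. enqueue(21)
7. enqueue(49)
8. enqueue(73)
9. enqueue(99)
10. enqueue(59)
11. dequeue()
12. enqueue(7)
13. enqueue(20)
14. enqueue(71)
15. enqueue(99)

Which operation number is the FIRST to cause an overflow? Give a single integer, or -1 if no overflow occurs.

1. dequeue(): empty, no-op, size=0
2. dequeue(): empty, no-op, size=0
3. enqueue(41): size=1
4. enqueue(5): size=2
5. enqueue(51): size=3
6. enqueue(21): size=4
7. enqueue(49): size=5
8. enqueue(73): size=5=cap → OVERFLOW (fail)
9. enqueue(99): size=5=cap → OVERFLOW (fail)
10. enqueue(59): size=5=cap → OVERFLOW (fail)
11. dequeue(): size=4
12. enqueue(7): size=5
13. enqueue(20): size=5=cap → OVERFLOW (fail)
14. enqueue(71): size=5=cap → OVERFLOW (fail)
15. enqueue(99): size=5=cap → OVERFLOW (fail)

Answer: 8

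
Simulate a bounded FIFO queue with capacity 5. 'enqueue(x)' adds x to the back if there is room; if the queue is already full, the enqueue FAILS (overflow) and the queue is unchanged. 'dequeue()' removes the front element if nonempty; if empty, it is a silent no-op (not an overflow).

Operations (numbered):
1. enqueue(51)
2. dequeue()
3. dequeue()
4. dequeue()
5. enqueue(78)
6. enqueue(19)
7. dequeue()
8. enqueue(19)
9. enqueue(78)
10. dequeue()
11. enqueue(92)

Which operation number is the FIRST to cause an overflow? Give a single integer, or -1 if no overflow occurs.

Answer: -1

Derivation:
1. enqueue(51): size=1
2. dequeue(): size=0
3. dequeue(): empty, no-op, size=0
4. dequeue(): empty, no-op, size=0
5. enqueue(78): size=1
6. enqueue(19): size=2
7. dequeue(): size=1
8. enqueue(19): size=2
9. enqueue(78): size=3
10. dequeue(): size=2
11. enqueue(92): size=3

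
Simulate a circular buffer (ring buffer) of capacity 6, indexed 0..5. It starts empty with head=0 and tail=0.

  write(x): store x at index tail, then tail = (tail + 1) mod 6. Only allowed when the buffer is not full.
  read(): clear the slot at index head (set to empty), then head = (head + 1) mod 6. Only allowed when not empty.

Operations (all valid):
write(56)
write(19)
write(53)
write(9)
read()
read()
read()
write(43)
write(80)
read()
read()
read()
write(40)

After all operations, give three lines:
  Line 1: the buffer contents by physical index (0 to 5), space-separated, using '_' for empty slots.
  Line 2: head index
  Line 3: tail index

write(56): buf=[56 _ _ _ _ _], head=0, tail=1, size=1
write(19): buf=[56 19 _ _ _ _], head=0, tail=2, size=2
write(53): buf=[56 19 53 _ _ _], head=0, tail=3, size=3
write(9): buf=[56 19 53 9 _ _], head=0, tail=4, size=4
read(): buf=[_ 19 53 9 _ _], head=1, tail=4, size=3
read(): buf=[_ _ 53 9 _ _], head=2, tail=4, size=2
read(): buf=[_ _ _ 9 _ _], head=3, tail=4, size=1
write(43): buf=[_ _ _ 9 43 _], head=3, tail=5, size=2
write(80): buf=[_ _ _ 9 43 80], head=3, tail=0, size=3
read(): buf=[_ _ _ _ 43 80], head=4, tail=0, size=2
read(): buf=[_ _ _ _ _ 80], head=5, tail=0, size=1
read(): buf=[_ _ _ _ _ _], head=0, tail=0, size=0
write(40): buf=[40 _ _ _ _ _], head=0, tail=1, size=1

Answer: 40 _ _ _ _ _
0
1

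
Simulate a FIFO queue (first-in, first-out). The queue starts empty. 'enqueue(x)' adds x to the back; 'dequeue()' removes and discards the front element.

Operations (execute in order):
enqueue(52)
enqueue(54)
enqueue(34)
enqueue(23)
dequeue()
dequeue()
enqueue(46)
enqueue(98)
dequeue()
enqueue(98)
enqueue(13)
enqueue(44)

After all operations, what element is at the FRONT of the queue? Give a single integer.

enqueue(52): queue = [52]
enqueue(54): queue = [52, 54]
enqueue(34): queue = [52, 54, 34]
enqueue(23): queue = [52, 54, 34, 23]
dequeue(): queue = [54, 34, 23]
dequeue(): queue = [34, 23]
enqueue(46): queue = [34, 23, 46]
enqueue(98): queue = [34, 23, 46, 98]
dequeue(): queue = [23, 46, 98]
enqueue(98): queue = [23, 46, 98, 98]
enqueue(13): queue = [23, 46, 98, 98, 13]
enqueue(44): queue = [23, 46, 98, 98, 13, 44]

Answer: 23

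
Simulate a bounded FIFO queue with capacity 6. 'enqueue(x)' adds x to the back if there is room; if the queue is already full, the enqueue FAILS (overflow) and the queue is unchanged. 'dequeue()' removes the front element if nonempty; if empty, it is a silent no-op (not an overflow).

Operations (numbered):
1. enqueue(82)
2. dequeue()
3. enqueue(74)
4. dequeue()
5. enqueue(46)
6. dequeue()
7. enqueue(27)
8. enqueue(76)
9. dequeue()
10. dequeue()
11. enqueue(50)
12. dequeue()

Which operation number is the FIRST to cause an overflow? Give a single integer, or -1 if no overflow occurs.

1. enqueue(82): size=1
2. dequeue(): size=0
3. enqueue(74): size=1
4. dequeue(): size=0
5. enqueue(46): size=1
6. dequeue(): size=0
7. enqueue(27): size=1
8. enqueue(76): size=2
9. dequeue(): size=1
10. dequeue(): size=0
11. enqueue(50): size=1
12. dequeue(): size=0

Answer: -1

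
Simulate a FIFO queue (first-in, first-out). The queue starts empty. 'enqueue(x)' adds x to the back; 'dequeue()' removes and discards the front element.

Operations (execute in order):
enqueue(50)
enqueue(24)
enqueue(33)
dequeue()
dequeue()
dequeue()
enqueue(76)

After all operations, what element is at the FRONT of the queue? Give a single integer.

enqueue(50): queue = [50]
enqueue(24): queue = [50, 24]
enqueue(33): queue = [50, 24, 33]
dequeue(): queue = [24, 33]
dequeue(): queue = [33]
dequeue(): queue = []
enqueue(76): queue = [76]

Answer: 76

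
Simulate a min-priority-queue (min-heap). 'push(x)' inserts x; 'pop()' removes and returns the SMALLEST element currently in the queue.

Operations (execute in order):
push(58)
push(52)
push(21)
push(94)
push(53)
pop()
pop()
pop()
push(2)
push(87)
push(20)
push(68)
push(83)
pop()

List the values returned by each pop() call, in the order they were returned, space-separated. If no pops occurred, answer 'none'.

push(58): heap contents = [58]
push(52): heap contents = [52, 58]
push(21): heap contents = [21, 52, 58]
push(94): heap contents = [21, 52, 58, 94]
push(53): heap contents = [21, 52, 53, 58, 94]
pop() → 21: heap contents = [52, 53, 58, 94]
pop() → 52: heap contents = [53, 58, 94]
pop() → 53: heap contents = [58, 94]
push(2): heap contents = [2, 58, 94]
push(87): heap contents = [2, 58, 87, 94]
push(20): heap contents = [2, 20, 58, 87, 94]
push(68): heap contents = [2, 20, 58, 68, 87, 94]
push(83): heap contents = [2, 20, 58, 68, 83, 87, 94]
pop() → 2: heap contents = [20, 58, 68, 83, 87, 94]

Answer: 21 52 53 2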